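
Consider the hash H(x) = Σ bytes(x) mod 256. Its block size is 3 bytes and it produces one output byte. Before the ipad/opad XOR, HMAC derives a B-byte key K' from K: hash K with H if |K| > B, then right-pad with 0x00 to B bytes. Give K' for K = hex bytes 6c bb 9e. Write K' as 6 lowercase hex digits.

6cbb9e

Key hex bytes 6c bb 9e is exactly B = 3 bytes: K' = 6c bb 9e.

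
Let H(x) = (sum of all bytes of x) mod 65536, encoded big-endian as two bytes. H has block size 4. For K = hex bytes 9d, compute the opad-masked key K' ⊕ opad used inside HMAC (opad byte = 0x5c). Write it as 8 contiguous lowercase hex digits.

c15c5c5c

Key hex bytes 9d is 1 byte ≤ B = 4; zero-pad to 4 bytes: K' = 9d 00 00 00.
XOR each byte with 0x5c: 9d⊕5c=c1, 00⊕5c=5c, 00⊕5c=5c, 00⊕5c=5c.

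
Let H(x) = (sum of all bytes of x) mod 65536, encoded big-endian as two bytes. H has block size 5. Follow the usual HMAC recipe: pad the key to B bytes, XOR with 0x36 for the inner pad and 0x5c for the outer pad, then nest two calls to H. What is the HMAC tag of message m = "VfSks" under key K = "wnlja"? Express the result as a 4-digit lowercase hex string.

0196

Key "wnlja" = 77 6e 6c 6a 61 is exactly B = 5 bytes: K' = 77 6e 6c 6a 61.
K' ⊕ ipad = 41 58 5a 5c 57.  K' ⊕ opad = 2b 32 30 36 3d.
Inner input = (K'⊕ipad) ∥ m = 41 58 5a 5c 57 ∥ 56 66 53 6b 73.
Inner hash: sum = 65+88+90+92+87+86+102+83+107+115 = 915 → 03 93.
Outer input = (K'⊕opad) ∥ inner = 2b 32 30 36 3d ∥ 03 93.
Outer hash (tag): sum = 43+50+48+54+61+3+147 = 406 → 01 96.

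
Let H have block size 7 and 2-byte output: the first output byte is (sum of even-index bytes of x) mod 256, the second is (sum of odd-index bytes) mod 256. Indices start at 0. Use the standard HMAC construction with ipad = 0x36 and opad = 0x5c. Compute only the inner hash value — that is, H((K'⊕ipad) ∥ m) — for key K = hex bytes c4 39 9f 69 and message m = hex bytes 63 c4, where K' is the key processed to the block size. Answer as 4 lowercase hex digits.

cb07

Key hex bytes c4 39 9f 69 is 4 bytes ≤ B = 7; zero-pad to 7 bytes: K' = c4 39 9f 69 00 00 00.
K' ⊕ ipad = f2 0f a9 5f 36 36 36.
Inner input = f2 0f a9 5f 36 36 36 ∥ 63 c4.
Inner hash: even-index sum = 715 mod 256 = 203; odd-index sum = 263 mod 256 = 7 → cb 07.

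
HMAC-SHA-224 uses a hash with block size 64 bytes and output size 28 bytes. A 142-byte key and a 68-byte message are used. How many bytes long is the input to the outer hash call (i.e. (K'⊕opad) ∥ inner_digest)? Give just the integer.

Key is 142 > 64 bytes, so it is hashed to 28 bytes then zero-padded to 64: |K'| = 64.
Outer input = (K'⊕opad) ∥ H(inner) → 64 + 28 = 92 bytes.

92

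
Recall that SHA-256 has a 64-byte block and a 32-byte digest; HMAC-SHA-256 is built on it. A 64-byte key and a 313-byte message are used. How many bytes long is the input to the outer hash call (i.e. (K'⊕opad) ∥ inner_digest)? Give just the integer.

Key is 64 ≤ 64 bytes, zero-padded: |K'| = 64.
Outer input = (K'⊕opad) ∥ H(inner) → 64 + 32 = 96 bytes.

96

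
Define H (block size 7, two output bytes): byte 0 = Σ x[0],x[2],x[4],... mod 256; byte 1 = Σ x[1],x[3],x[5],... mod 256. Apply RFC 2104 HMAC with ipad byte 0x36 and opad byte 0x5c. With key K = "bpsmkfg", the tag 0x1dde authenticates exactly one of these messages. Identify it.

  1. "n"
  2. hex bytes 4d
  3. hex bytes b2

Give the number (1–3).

2

Key "bpsmkfg" = 62 70 73 6d 6b 66 67 is exactly B = 7 bytes: K' = 62 70 73 6d 6b 66 67.
K' ⊕ ipad = 54 46 45 5b 5d 50 51; K' ⊕ opad = 3e 2c 2f 31 37 3a 3b.
m1: inner = H(54 46 45 5b 5d 50 51 6e) = 47 5f; tag = H(3e 2c 2f 31 37 3a 3b 47 5f) = 3ede
m2: inner = H(54 46 45 5b 5d 50 51 4d) = 47 3e; tag = H(3e 2c 2f 31 37 3a 3b 47 3e) = 1dde ← matches
m3: inner = H(54 46 45 5b 5d 50 51 b2) = 47 a3; tag = H(3e 2c 2f 31 37 3a 3b 47 a3) = 82de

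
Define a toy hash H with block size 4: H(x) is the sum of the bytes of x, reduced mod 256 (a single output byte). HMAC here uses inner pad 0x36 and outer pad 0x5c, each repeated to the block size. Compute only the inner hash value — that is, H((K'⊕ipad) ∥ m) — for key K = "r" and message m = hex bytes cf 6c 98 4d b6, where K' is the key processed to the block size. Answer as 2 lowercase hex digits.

bc

Key "r" = 72 is 1 byte ≤ B = 4; zero-pad to 4 bytes: K' = 72 00 00 00.
K' ⊕ ipad = 44 36 36 36.
Inner input = 44 36 36 36 ∥ cf 6c 98 4d b6.
Inner hash: sum = 68+54+54+54+207+108+152+77+182 = 956; mod 256 = 188 → bc.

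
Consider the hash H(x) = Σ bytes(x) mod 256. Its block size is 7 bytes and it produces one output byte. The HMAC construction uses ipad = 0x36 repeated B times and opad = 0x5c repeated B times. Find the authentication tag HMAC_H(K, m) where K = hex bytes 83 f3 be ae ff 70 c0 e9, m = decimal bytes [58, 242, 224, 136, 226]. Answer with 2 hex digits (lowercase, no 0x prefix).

54

Key hex bytes 83 f3 be ae ff 70 c0 e9 is 8 bytes > B = 7, so hash it first: H(key) = fa, then zero-pad to 7 bytes: K' = fa 00 00 00 00 00 00.
K' ⊕ ipad = cc 36 36 36 36 36 36.  K' ⊕ opad = a6 5c 5c 5c 5c 5c 5c.
Inner input = (K'⊕ipad) ∥ m = cc 36 36 36 36 36 36 ∥ 3a f2 e0 88 e2.
Inner hash: sum = 204+54+54+54+54+54+54+58+242+224+136+226 = 1414; mod 256 = 134 → 86.
Outer input = (K'⊕opad) ∥ inner = a6 5c 5c 5c 5c 5c 5c ∥ 86.
Outer hash (tag): sum = 166+92+92+92+92+92+92+134 = 852; mod 256 = 84 → 54.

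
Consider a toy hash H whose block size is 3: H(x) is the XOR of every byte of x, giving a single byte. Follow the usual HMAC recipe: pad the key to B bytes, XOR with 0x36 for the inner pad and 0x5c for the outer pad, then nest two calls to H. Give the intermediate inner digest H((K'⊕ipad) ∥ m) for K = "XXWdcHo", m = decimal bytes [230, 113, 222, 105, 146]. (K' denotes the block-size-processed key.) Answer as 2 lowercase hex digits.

Key "XXWdcHo" = 58 58 57 64 63 48 6f is 7 bytes > B = 3, so hash it first: H(key) = 77, then zero-pad to 3 bytes: K' = 77 00 00.
K' ⊕ ipad = 41 36 36.
Inner input = 41 36 36 ∥ e6 71 de 69 92.
Inner hash: XOR 41⊕36⊕36⊕e6⊕71⊕de⊕69⊕92 = f3.

f3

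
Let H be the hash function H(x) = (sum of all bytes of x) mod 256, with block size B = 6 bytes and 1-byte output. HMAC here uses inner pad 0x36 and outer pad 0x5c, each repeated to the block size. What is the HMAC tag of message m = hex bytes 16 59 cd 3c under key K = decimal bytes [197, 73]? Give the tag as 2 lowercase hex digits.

Key decimal bytes [197, 73] = c5 49 is 2 bytes ≤ B = 6; zero-pad to 6 bytes: K' = c5 49 00 00 00 00.
K' ⊕ ipad = f3 7f 36 36 36 36.  K' ⊕ opad = 99 15 5c 5c 5c 5c.
Inner input = (K'⊕ipad) ∥ m = f3 7f 36 36 36 36 ∥ 16 59 cd 3c.
Inner hash: sum = 243+127+54+54+54+54+22+89+205+60 = 962; mod 256 = 194 → c2.
Outer input = (K'⊕opad) ∥ inner = 99 15 5c 5c 5c 5c ∥ c2.
Outer hash (tag): sum = 153+21+92+92+92+92+194 = 736; mod 256 = 224 → e0.

e0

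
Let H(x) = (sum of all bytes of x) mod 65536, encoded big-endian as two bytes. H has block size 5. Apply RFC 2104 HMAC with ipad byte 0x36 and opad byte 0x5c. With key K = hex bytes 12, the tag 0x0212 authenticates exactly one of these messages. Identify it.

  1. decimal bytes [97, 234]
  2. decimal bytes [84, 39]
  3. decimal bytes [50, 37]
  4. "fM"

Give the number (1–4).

3

Key hex bytes 12 is 1 byte ≤ B = 5; zero-pad to 5 bytes: K' = 12 00 00 00 00.
K' ⊕ ipad = 24 36 36 36 36; K' ⊕ opad = 4e 5c 5c 5c 5c.
m1: inner = H(24 36 36 36 36 61 ea) = 02 47; tag = H(4e 5c 5c 5c 5c 02 47) = 0207
m2: inner = H(24 36 36 36 36 54 27) = 01 77; tag = H(4e 5c 5c 5c 5c 01 77) = 0236
m3: inner = H(24 36 36 36 36 32 25) = 01 53; tag = H(4e 5c 5c 5c 5c 01 53) = 0212 ← matches
m4: inner = H(24 36 36 36 36 66 4d) = 01 af; tag = H(4e 5c 5c 5c 5c 01 af) = 026e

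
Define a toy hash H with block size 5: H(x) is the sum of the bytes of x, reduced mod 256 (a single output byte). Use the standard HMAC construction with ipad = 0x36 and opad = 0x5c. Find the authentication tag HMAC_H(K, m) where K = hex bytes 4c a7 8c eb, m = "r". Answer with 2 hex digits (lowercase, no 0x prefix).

Key hex bytes 4c a7 8c eb is 4 bytes ≤ B = 5; zero-pad to 5 bytes: K' = 4c a7 8c eb 00.
K' ⊕ ipad = 7a 91 ba dd 36.  K' ⊕ opad = 10 fb d0 b7 5c.
Inner input = (K'⊕ipad) ∥ m = 7a 91 ba dd 36 ∥ 72.
Inner hash: sum = 122+145+186+221+54+114 = 842; mod 256 = 74 → 4a.
Outer input = (K'⊕opad) ∥ inner = 10 fb d0 b7 5c ∥ 4a.
Outer hash (tag): sum = 16+251+208+183+92+74 = 824; mod 256 = 56 → 38.

38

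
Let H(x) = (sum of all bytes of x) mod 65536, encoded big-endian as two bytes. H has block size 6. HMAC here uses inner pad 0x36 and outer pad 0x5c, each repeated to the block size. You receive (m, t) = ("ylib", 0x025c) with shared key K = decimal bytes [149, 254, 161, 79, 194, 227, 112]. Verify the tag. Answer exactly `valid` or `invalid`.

Key decimal bytes [149, 254, 161, 79, 194, 227, 112] = 95 fe a1 4f c2 e3 70 is 7 bytes > B = 6, so hash it first: H(key) = 04 98, then zero-pad to 6 bytes: K' = 04 98 00 00 00 00.
K' ⊕ ipad = 32 ae 36 36 36 36; K' ⊕ opad = 58 c4 5c 5c 5c 5c.
Inner hash: sum = 50+174+54+54+54+54+121+108+105+98 = 872 → 03 68.
Outer hash (recomputed tag): sum = 88+196+92+92+92+92+3+104 = 759 → 02 f7.
Recomputed tag = 02f7; claimed = 025c → mismatch.

invalid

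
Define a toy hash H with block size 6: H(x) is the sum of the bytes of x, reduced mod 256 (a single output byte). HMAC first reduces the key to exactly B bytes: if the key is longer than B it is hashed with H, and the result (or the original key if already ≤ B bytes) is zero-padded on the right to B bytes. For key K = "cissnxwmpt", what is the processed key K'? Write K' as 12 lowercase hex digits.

|K| = 10 > B = 6, so first hash the key.
H(K): sum = 99+105+115+115+110+120+119+109+112+116 = 1120; mod 256 = 96 → 60.
Zero-pad H(K) = 60 to 6 bytes: K' = 60 00 00 00 00 00.

600000000000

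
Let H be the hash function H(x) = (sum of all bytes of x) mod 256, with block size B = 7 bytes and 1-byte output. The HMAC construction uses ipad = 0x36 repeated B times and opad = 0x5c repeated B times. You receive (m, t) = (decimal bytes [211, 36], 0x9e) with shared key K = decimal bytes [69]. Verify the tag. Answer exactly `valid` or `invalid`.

invalid

Key decimal bytes [69] = 45 is 1 byte ≤ B = 7; zero-pad to 7 bytes: K' = 45 00 00 00 00 00 00.
K' ⊕ ipad = 73 36 36 36 36 36 36; K' ⊕ opad = 19 5c 5c 5c 5c 5c 5c.
Inner hash: sum = 115+54+54+54+54+54+54+211+36 = 686; mod 256 = 174 → ae.
Outer hash (recomputed tag): sum = 25+92+92+92+92+92+92+174 = 751; mod 256 = 239 → ef.
Recomputed tag = ef; claimed = 9e → mismatch.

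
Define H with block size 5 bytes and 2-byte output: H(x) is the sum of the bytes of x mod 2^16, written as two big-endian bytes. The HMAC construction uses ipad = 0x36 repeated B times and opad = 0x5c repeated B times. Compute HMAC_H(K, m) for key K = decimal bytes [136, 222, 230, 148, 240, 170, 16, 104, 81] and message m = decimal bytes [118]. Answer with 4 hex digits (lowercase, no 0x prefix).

024d

Key decimal bytes [136, 222, 230, 148, 240, 170, 16, 104, 81] = 88 de e6 94 f0 aa 10 68 51 is 9 bytes > B = 5, so hash it first: H(key) = 05 43, then zero-pad to 5 bytes: K' = 05 43 00 00 00.
K' ⊕ ipad = 33 75 36 36 36.  K' ⊕ opad = 59 1f 5c 5c 5c.
Inner input = (K'⊕ipad) ∥ m = 33 75 36 36 36 ∥ 76.
Inner hash: sum = 51+117+54+54+54+118 = 448 → 01 c0.
Outer input = (K'⊕opad) ∥ inner = 59 1f 5c 5c 5c ∥ 01 c0.
Outer hash (tag): sum = 89+31+92+92+92+1+192 = 589 → 02 4d.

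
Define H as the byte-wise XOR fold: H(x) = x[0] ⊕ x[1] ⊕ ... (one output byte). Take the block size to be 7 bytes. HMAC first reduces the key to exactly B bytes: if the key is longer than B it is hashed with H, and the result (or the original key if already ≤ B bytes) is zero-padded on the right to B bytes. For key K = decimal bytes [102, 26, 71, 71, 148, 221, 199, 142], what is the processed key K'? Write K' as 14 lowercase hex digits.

|K| = 8 > B = 7, so first hash the key.
H(K): XOR 66⊕1a⊕47⊕47⊕94⊕dd⊕c7⊕8e = 7c.
Zero-pad H(K) = 7c to 7 bytes: K' = 7c 00 00 00 00 00 00.

7c000000000000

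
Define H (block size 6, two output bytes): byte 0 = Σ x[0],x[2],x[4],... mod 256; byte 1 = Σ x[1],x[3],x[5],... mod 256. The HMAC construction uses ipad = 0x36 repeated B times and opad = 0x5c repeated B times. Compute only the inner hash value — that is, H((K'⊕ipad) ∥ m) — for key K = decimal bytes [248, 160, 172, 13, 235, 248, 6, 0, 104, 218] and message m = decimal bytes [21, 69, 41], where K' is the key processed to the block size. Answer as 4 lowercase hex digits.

Key decimal bytes [248, 160, 172, 13, 235, 248, 6, 0, 104, 218] = f8 a0 ac 0d eb f8 06 00 68 da is 10 bytes > B = 6, so hash it first: H(key) = fd 7f, then zero-pad to 6 bytes: K' = fd 7f 00 00 00 00.
K' ⊕ ipad = cb 49 36 36 36 36.
Inner input = cb 49 36 36 36 36 ∥ 15 45 29.
Inner hash: even-index sum = 373 mod 256 = 117; odd-index sum = 250 mod 256 = 250 → 75 fa.

75fa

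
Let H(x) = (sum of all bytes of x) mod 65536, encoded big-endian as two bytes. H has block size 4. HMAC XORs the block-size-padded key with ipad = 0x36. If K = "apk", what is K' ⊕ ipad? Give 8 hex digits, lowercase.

Key "apk" = 61 70 6b is 3 bytes ≤ B = 4; zero-pad to 4 bytes: K' = 61 70 6b 00.
XOR each byte with 0x36: 61⊕36=57, 70⊕36=46, 6b⊕36=5d, 00⊕36=36.

57465d36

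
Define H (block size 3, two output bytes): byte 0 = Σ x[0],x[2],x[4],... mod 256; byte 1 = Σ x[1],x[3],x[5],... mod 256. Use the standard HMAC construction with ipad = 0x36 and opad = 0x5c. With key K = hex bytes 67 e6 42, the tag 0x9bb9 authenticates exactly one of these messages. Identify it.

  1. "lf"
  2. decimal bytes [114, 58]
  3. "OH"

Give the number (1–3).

2

Key hex bytes 67 e6 42 is exactly B = 3 bytes: K' = 67 e6 42.
K' ⊕ ipad = 51 d0 74; K' ⊕ opad = 3b ba 1e.
m1: inner = H(51 d0 74 6c 66) = 2b 3c; tag = H(3b ba 1e 2b 3c) = 95e5
m2: inner = H(51 d0 74 72 3a) = ff 42; tag = H(3b ba 1e ff 42) = 9bb9 ← matches
m3: inner = H(51 d0 74 4f 48) = 0d 1f; tag = H(3b ba 1e 0d 1f) = 78c7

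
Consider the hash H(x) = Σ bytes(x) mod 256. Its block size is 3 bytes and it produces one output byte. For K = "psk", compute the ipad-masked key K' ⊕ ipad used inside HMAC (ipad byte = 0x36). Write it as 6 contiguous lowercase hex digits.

46455d

Key "psk" = 70 73 6b is exactly B = 3 bytes: K' = 70 73 6b.
XOR each byte with 0x36: 70⊕36=46, 73⊕36=45, 6b⊕36=5d.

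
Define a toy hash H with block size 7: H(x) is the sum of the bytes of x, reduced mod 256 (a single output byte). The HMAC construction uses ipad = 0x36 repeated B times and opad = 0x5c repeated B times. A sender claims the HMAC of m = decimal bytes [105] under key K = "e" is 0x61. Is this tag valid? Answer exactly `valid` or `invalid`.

valid

Key "e" = 65 is 1 byte ≤ B = 7; zero-pad to 7 bytes: K' = 65 00 00 00 00 00 00.
K' ⊕ ipad = 53 36 36 36 36 36 36; K' ⊕ opad = 39 5c 5c 5c 5c 5c 5c.
Inner hash: sum = 83+54+54+54+54+54+54+105 = 512; mod 256 = 0 → 00.
Outer hash (recomputed tag): sum = 57+92+92+92+92+92+92+0 = 609; mod 256 = 97 → 61.
Recomputed tag = 61; claimed = 61 → match.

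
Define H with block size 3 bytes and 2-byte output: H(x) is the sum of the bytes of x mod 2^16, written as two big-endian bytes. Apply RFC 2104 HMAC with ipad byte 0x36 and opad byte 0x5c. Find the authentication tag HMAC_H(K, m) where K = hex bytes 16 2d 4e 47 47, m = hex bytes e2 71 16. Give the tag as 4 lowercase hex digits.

01fc

Key hex bytes 16 2d 4e 47 47 is 5 bytes > B = 3, so hash it first: H(key) = 01 1f, then zero-pad to 3 bytes: K' = 01 1f 00.
K' ⊕ ipad = 37 29 36.  K' ⊕ opad = 5d 43 5c.
Inner input = (K'⊕ipad) ∥ m = 37 29 36 ∥ e2 71 16.
Inner hash: sum = 55+41+54+226+113+22 = 511 → 01 ff.
Outer input = (K'⊕opad) ∥ inner = 5d 43 5c ∥ 01 ff.
Outer hash (tag): sum = 93+67+92+1+255 = 508 → 01 fc.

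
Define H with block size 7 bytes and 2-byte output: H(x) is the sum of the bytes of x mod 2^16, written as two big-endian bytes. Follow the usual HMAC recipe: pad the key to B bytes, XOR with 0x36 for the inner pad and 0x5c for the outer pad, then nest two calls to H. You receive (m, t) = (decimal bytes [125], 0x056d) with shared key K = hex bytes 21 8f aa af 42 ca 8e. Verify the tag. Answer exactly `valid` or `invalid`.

valid

Key hex bytes 21 8f aa af 42 ca 8e is exactly B = 7 bytes: K' = 21 8f aa af 42 ca 8e.
K' ⊕ ipad = 17 b9 9c 99 74 fc b8; K' ⊕ opad = 7d d3 f6 f3 1e 96 d2.
Inner hash: sum = 23+185+156+153+116+252+184+125 = 1194 → 04 aa.
Outer hash (recomputed tag): sum = 125+211+246+243+30+150+210+4+170 = 1389 → 05 6d.
Recomputed tag = 056d; claimed = 056d → match.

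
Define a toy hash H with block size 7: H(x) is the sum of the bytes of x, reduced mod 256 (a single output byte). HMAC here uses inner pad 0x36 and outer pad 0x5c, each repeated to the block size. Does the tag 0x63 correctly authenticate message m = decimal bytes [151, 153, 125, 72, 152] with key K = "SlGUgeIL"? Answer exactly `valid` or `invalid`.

Key "SlGUgeIL" = 53 6c 47 55 67 65 49 4c is 8 bytes > B = 7, so hash it first: H(key) = bc, then zero-pad to 7 bytes: K' = bc 00 00 00 00 00 00.
K' ⊕ ipad = 8a 36 36 36 36 36 36; K' ⊕ opad = e0 5c 5c 5c 5c 5c 5c.
Inner hash: sum = 138+54+54+54+54+54+54+151+153+125+72+152 = 1115; mod 256 = 91 → 5b.
Outer hash (recomputed tag): sum = 224+92+92+92+92+92+92+91 = 867; mod 256 = 99 → 63.
Recomputed tag = 63; claimed = 63 → match.

valid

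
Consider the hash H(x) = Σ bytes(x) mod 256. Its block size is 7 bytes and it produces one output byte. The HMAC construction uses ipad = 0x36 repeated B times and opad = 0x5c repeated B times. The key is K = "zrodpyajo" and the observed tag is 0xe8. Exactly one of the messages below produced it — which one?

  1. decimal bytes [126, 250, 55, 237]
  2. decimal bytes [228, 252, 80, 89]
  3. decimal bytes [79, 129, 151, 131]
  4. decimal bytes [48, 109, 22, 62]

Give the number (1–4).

3

Key "zrodpyajo" = 7a 72 6f 64 70 79 61 6a 6f is 9 bytes > B = 7, so hash it first: H(key) = e2, then zero-pad to 7 bytes: K' = e2 00 00 00 00 00 00.
K' ⊕ ipad = d4 36 36 36 36 36 36; K' ⊕ opad = be 5c 5c 5c 5c 5c 5c.
m1: inner = H(d4 36 36 36 36 36 36 7e fa 37 ed) = b4; tag = H(be 5c 5c 5c 5c 5c 5c b4) = 9a
m2: inner = H(d4 36 36 36 36 36 36 e4 fc 50 59) = a1; tag = H(be 5c 5c 5c 5c 5c 5c a1) = 87
m3: inner = H(d4 36 36 36 36 36 36 4f 81 97 83) = 02; tag = H(be 5c 5c 5c 5c 5c 5c 02) = e8 ← matches
m4: inner = H(d4 36 36 36 36 36 36 30 6d 16 3e) = 09; tag = H(be 5c 5c 5c 5c 5c 5c 09) = ef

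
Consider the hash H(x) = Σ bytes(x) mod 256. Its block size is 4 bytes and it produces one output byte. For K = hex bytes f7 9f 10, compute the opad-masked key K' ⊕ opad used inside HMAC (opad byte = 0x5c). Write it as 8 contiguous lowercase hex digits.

Key hex bytes f7 9f 10 is 3 bytes ≤ B = 4; zero-pad to 4 bytes: K' = f7 9f 10 00.
XOR each byte with 0x5c: f7⊕5c=ab, 9f⊕5c=c3, 10⊕5c=4c, 00⊕5c=5c.

abc34c5c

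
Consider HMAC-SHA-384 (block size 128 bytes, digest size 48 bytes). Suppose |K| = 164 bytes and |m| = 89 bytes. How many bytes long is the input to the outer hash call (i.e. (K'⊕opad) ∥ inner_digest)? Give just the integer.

176

Key is 164 > 128 bytes, so it is hashed to 48 bytes then zero-padded to 128: |K'| = 128.
Outer input = (K'⊕opad) ∥ H(inner) → 128 + 48 = 176 bytes.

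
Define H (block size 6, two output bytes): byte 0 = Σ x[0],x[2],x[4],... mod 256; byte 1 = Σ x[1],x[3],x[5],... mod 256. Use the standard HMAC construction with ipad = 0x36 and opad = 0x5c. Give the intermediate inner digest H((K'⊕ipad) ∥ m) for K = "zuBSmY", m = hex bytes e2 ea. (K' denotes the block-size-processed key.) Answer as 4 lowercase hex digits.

Key "zuBSmY" = 7a 75 42 53 6d 59 is exactly B = 6 bytes: K' = 7a 75 42 53 6d 59.
K' ⊕ ipad = 4c 43 74 65 5b 6f.
Inner input = 4c 43 74 65 5b 6f ∥ e2 ea.
Inner hash: even-index sum = 509 mod 256 = 253; odd-index sum = 513 mod 256 = 1 → fd 01.

fd01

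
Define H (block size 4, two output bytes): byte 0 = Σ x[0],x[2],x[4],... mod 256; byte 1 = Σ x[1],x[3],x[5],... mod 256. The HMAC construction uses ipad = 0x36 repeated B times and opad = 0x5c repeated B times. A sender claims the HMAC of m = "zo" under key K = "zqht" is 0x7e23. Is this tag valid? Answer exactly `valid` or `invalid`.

invalid

Key "zqht" = 7a 71 68 74 is exactly B = 4 bytes: K' = 7a 71 68 74.
K' ⊕ ipad = 4c 47 5e 42; K' ⊕ opad = 26 2d 34 28.
Inner hash: even-index sum = 292 mod 256 = 36; odd-index sum = 248 mod 256 = 248 → 24 f8.
Outer hash (recomputed tag): even-index sum = 126 mod 256 = 126; odd-index sum = 333 mod 256 = 77 → 7e 4d.
Recomputed tag = 7e4d; claimed = 7e23 → mismatch.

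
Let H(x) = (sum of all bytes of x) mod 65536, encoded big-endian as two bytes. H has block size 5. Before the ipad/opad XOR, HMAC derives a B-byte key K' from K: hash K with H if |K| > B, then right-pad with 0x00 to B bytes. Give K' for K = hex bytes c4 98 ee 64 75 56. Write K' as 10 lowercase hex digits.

|K| = 6 > B = 5, so first hash the key.
H(K): sum = 196+152+238+100+117+86 = 889 → 03 79.
Zero-pad H(K) = 03 79 to 5 bytes: K' = 03 79 00 00 00.

0379000000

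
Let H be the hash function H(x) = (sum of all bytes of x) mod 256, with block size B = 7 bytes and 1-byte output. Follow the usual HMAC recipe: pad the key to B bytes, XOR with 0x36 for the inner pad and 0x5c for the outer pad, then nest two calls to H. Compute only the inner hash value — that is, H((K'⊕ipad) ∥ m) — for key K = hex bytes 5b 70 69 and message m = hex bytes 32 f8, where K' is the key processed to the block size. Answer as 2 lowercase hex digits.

14

Key hex bytes 5b 70 69 is 3 bytes ≤ B = 7; zero-pad to 7 bytes: K' = 5b 70 69 00 00 00 00.
K' ⊕ ipad = 6d 46 5f 36 36 36 36.
Inner input = 6d 46 5f 36 36 36 36 ∥ 32 f8.
Inner hash: sum = 109+70+95+54+54+54+54+50+248 = 788; mod 256 = 20 → 14.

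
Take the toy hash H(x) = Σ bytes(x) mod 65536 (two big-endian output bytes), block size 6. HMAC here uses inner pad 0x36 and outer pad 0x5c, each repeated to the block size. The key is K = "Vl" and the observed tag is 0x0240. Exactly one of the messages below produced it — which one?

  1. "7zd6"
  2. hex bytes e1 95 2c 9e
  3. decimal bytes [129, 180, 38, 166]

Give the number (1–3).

Key "Vl" = 56 6c is 2 bytes ≤ B = 6; zero-pad to 6 bytes: K' = 56 6c 00 00 00 00.
K' ⊕ ipad = 60 5a 36 36 36 36; K' ⊕ opad = 0a 30 5c 5c 5c 5c.
m1: inner = H(60 5a 36 36 36 36 37 7a 64 36) = 02 dd; tag = H(0a 30 5c 5c 5c 5c 02 dd) = 0289
m2: inner = H(60 5a 36 36 36 36 e1 95 2c 9e) = 03 d2; tag = H(0a 30 5c 5c 5c 5c 03 d2) = 027f
m3: inner = H(60 5a 36 36 36 36 81 b4 26 a6) = 03 93; tag = H(0a 30 5c 5c 5c 5c 03 93) = 0240 ← matches

3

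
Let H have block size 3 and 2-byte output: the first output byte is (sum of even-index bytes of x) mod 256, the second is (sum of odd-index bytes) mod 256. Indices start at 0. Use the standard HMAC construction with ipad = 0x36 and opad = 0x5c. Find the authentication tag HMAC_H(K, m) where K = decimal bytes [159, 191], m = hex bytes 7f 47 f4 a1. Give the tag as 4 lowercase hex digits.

Key decimal bytes [159, 191] = 9f bf is 2 bytes ≤ B = 3; zero-pad to 3 bytes: K' = 9f bf 00.
K' ⊕ ipad = a9 89 36.  K' ⊕ opad = c3 e3 5c.
Inner input = (K'⊕ipad) ∥ m = a9 89 36 ∥ 7f 47 f4 a1.
Inner hash: even-index sum = 455 mod 256 = 199; odd-index sum = 508 mod 256 = 252 → c7 fc.
Outer input = (K'⊕opad) ∥ inner = c3 e3 5c ∥ c7 fc.
Outer hash (tag): even-index sum = 539 mod 256 = 27; odd-index sum = 426 mod 256 = 170 → 1b aa.

1baa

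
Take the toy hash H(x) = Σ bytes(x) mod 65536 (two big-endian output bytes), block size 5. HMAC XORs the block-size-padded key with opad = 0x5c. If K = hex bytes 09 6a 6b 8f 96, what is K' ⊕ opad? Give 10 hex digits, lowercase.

Key hex bytes 09 6a 6b 8f 96 is exactly B = 5 bytes: K' = 09 6a 6b 8f 96.
XOR each byte with 0x5c: 09⊕5c=55, 6a⊕5c=36, 6b⊕5c=37, 8f⊕5c=d3, 96⊕5c=ca.

553637d3ca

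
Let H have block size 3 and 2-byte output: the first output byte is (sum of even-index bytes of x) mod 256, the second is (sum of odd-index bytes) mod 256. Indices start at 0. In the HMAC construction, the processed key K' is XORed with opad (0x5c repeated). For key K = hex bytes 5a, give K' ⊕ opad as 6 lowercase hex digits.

Key hex bytes 5a is 1 byte ≤ B = 3; zero-pad to 3 bytes: K' = 5a 00 00.
XOR each byte with 0x5c: 5a⊕5c=06, 00⊕5c=5c, 00⊕5c=5c.

065c5c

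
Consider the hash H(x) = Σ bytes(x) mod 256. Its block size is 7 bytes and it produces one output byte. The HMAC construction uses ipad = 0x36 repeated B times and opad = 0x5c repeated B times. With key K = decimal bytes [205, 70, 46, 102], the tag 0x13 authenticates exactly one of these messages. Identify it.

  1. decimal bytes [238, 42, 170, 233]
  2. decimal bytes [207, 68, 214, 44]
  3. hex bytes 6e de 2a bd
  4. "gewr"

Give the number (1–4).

Key decimal bytes [205, 70, 46, 102] = cd 46 2e 66 is 4 bytes ≤ B = 7; zero-pad to 7 bytes: K' = cd 46 2e 66 00 00 00.
K' ⊕ ipad = fb 70 18 50 36 36 36; K' ⊕ opad = 91 1a 72 3a 5c 5c 5c.
m1: inner = H(fb 70 18 50 36 36 36 ee 2a aa e9) = 20; tag = H(91 1a 72 3a 5c 5c 5c 20) = 8b
m2: inner = H(fb 70 18 50 36 36 36 cf 44 d6 2c) = 8a; tag = H(91 1a 72 3a 5c 5c 5c 8a) = f5
m3: inner = H(fb 70 18 50 36 36 36 6e de 2a bd) = a8; tag = H(91 1a 72 3a 5c 5c 5c a8) = 13 ← matches
m4: inner = H(fb 70 18 50 36 36 36 67 65 77 72) = 2a; tag = H(91 1a 72 3a 5c 5c 5c 2a) = 95

3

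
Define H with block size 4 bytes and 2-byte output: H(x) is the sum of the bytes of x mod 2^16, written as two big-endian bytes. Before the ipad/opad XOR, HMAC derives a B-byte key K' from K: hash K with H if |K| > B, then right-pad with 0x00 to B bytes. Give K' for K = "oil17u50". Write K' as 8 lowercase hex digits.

|K| = 8 > B = 4, so first hash the key.
H(K): sum = 111+105+108+49+55+117+53+48 = 646 → 02 86.
Zero-pad H(K) = 02 86 to 4 bytes: K' = 02 86 00 00.

02860000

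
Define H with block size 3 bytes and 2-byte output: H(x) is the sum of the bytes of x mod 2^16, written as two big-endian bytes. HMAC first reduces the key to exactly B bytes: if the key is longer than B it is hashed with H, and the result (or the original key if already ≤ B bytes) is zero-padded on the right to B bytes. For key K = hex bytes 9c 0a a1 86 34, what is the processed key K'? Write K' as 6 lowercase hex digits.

|K| = 5 > B = 3, so first hash the key.
H(K): sum = 156+10+161+134+52 = 513 → 02 01.
Zero-pad H(K) = 02 01 to 3 bytes: K' = 02 01 00.

020100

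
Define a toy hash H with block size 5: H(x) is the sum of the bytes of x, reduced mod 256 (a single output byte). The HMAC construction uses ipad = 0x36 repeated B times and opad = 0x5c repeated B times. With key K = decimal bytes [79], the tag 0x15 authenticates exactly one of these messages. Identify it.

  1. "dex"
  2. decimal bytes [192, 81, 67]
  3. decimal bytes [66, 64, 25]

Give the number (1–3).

Key decimal bytes [79] = 4f is 1 byte ≤ B = 5; zero-pad to 5 bytes: K' = 4f 00 00 00 00.
K' ⊕ ipad = 79 36 36 36 36; K' ⊕ opad = 13 5c 5c 5c 5c.
m1: inner = H(79 36 36 36 36 64 65 78) = 92; tag = H(13 5c 5c 5c 5c 92) = 15 ← matches
m2: inner = H(79 36 36 36 36 c0 51 43) = a5; tag = H(13 5c 5c 5c 5c a5) = 28
m3: inner = H(79 36 36 36 36 42 40 19) = ec; tag = H(13 5c 5c 5c 5c ec) = 6f

1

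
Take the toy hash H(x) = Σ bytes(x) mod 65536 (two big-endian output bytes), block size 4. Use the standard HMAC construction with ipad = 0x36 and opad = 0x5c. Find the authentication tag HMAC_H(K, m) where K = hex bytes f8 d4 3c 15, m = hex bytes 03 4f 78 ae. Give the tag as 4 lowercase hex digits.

Key hex bytes f8 d4 3c 15 is exactly B = 4 bytes: K' = f8 d4 3c 15.
K' ⊕ ipad = ce e2 0a 23.  K' ⊕ opad = a4 88 60 49.
Inner input = (K'⊕ipad) ∥ m = ce e2 0a 23 ∥ 03 4f 78 ae.
Inner hash: sum = 206+226+10+35+3+79+120+174 = 853 → 03 55.
Outer input = (K'⊕opad) ∥ inner = a4 88 60 49 ∥ 03 55.
Outer hash (tag): sum = 164+136+96+73+3+85 = 557 → 02 2d.

022d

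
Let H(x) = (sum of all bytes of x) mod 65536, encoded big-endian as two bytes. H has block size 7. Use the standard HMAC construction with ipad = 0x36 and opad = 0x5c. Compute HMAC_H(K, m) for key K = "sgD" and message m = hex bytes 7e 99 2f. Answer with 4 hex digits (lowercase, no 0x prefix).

Key "sgD" = 73 67 44 is 3 bytes ≤ B = 7; zero-pad to 7 bytes: K' = 73 67 44 00 00 00 00.
K' ⊕ ipad = 45 51 72 36 36 36 36.  K' ⊕ opad = 2f 3b 18 5c 5c 5c 5c.
Inner input = (K'⊕ipad) ∥ m = 45 51 72 36 36 36 36 ∥ 7e 99 2f.
Inner hash: sum = 69+81+114+54+54+54+54+126+153+47 = 806 → 03 26.
Outer input = (K'⊕opad) ∥ inner = 2f 3b 18 5c 5c 5c 5c ∥ 03 26.
Outer hash (tag): sum = 47+59+24+92+92+92+92+3+38 = 539 → 02 1b.

021b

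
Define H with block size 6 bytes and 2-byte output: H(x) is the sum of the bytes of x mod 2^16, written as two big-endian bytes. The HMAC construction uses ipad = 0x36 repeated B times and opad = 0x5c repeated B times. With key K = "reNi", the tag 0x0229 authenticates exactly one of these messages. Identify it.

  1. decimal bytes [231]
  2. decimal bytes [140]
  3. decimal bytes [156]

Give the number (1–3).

Key "reNi" = 72 65 4e 69 is 4 bytes ≤ B = 6; zero-pad to 6 bytes: K' = 72 65 4e 69 00 00.
K' ⊕ ipad = 44 53 78 5f 36 36; K' ⊕ opad = 2e 39 12 35 5c 5c.
m1: inner = H(44 53 78 5f 36 36 e7) = 02 c1; tag = H(2e 39 12 35 5c 5c 02 c1) = 0229 ← matches
m2: inner = H(44 53 78 5f 36 36 8c) = 02 66; tag = H(2e 39 12 35 5c 5c 02 66) = 01ce
m3: inner = H(44 53 78 5f 36 36 9c) = 02 76; tag = H(2e 39 12 35 5c 5c 02 76) = 01de

1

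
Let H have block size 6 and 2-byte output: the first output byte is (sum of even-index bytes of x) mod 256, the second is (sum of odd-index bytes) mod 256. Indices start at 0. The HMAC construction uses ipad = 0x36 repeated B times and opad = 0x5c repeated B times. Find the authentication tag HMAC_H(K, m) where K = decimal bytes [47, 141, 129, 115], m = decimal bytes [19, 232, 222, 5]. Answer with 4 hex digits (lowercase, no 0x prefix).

a37f

Key decimal bytes [47, 141, 129, 115] = 2f 8d 81 73 is 4 bytes ≤ B = 6; zero-pad to 6 bytes: K' = 2f 8d 81 73 00 00.
K' ⊕ ipad = 19 bb b7 45 36 36.  K' ⊕ opad = 73 d1 dd 2f 5c 5c.
Inner input = (K'⊕ipad) ∥ m = 19 bb b7 45 36 36 ∥ 13 e8 de 05.
Inner hash: even-index sum = 503 mod 256 = 247; odd-index sum = 547 mod 256 = 35 → f7 23.
Outer input = (K'⊕opad) ∥ inner = 73 d1 dd 2f 5c 5c ∥ f7 23.
Outer hash (tag): even-index sum = 675 mod 256 = 163; odd-index sum = 383 mod 256 = 127 → a3 7f.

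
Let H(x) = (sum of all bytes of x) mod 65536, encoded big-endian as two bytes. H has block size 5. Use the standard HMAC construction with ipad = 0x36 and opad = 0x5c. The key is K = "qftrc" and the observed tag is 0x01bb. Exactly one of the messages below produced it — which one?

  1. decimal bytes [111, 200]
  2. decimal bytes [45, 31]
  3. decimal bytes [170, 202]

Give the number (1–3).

2

Key "qftrc" = 71 66 74 72 63 is exactly B = 5 bytes: K' = 71 66 74 72 63.
K' ⊕ ipad = 47 50 42 44 55; K' ⊕ opad = 2d 3a 28 2e 3f.
m1: inner = H(47 50 42 44 55 6f c8) = 02 a9; tag = H(2d 3a 28 2e 3f 02 a9) = 01a7
m2: inner = H(47 50 42 44 55 2d 1f) = 01 be; tag = H(2d 3a 28 2e 3f 01 be) = 01bb ← matches
m3: inner = H(47 50 42 44 55 aa ca) = 02 e6; tag = H(2d 3a 28 2e 3f 02 e6) = 01e4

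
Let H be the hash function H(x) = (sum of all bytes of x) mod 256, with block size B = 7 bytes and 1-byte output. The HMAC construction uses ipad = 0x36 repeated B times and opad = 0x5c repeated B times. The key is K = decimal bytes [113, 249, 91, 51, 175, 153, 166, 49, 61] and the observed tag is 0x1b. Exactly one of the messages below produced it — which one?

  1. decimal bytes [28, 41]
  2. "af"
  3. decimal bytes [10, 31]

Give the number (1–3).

1

Key decimal bytes [113, 249, 91, 51, 175, 153, 166, 49, 61] = 71 f9 5b 33 af 99 a6 31 3d is 9 bytes > B = 7, so hash it first: H(key) = 54, then zero-pad to 7 bytes: K' = 54 00 00 00 00 00 00.
K' ⊕ ipad = 62 36 36 36 36 36 36; K' ⊕ opad = 08 5c 5c 5c 5c 5c 5c.
m1: inner = H(62 36 36 36 36 36 36 1c 29) = eb; tag = H(08 5c 5c 5c 5c 5c 5c eb) = 1b ← matches
m2: inner = H(62 36 36 36 36 36 36 61 66) = 6d; tag = H(08 5c 5c 5c 5c 5c 5c 6d) = 9d
m3: inner = H(62 36 36 36 36 36 36 0a 1f) = cf; tag = H(08 5c 5c 5c 5c 5c 5c cf) = ff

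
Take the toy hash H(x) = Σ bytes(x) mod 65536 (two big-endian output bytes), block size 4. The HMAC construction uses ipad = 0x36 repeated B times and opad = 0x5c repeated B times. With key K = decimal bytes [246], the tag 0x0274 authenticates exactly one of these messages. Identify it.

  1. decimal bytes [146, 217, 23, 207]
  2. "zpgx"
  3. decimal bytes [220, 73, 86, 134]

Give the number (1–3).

1

Key decimal bytes [246] = f6 is 1 byte ≤ B = 4; zero-pad to 4 bytes: K' = f6 00 00 00.
K' ⊕ ipad = c0 36 36 36; K' ⊕ opad = aa 5c 5c 5c.
m1: inner = H(c0 36 36 36 92 d9 17 cf) = 03 b3; tag = H(aa 5c 5c 5c 03 b3) = 0274 ← matches
m2: inner = H(c0 36 36 36 7a 70 67 78) = 03 2b; tag = H(aa 5c 5c 5c 03 2b) = 01ec
m3: inner = H(c0 36 36 36 dc 49 56 86) = 03 63; tag = H(aa 5c 5c 5c 03 63) = 0224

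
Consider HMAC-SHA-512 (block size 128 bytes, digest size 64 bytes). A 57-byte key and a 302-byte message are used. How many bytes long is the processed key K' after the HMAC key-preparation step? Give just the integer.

Key is 57 ≤ 128 bytes, zero-padded: |K'| = 128.

128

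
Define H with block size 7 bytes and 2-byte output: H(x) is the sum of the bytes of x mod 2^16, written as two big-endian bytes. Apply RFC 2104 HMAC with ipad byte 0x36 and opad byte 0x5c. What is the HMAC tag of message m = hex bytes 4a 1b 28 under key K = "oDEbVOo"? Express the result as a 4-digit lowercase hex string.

0146

Key "oDEbVOo" = 6f 44 45 62 56 4f 6f is exactly B = 7 bytes: K' = 6f 44 45 62 56 4f 6f.
K' ⊕ ipad = 59 72 73 54 60 79 59.  K' ⊕ opad = 33 18 19 3e 0a 13 33.
Inner input = (K'⊕ipad) ∥ m = 59 72 73 54 60 79 59 ∥ 4a 1b 28.
Inner hash: sum = 89+114+115+84+96+121+89+74+27+40 = 849 → 03 51.
Outer input = (K'⊕opad) ∥ inner = 33 18 19 3e 0a 13 33 ∥ 03 51.
Outer hash (tag): sum = 51+24+25+62+10+19+51+3+81 = 326 → 01 46.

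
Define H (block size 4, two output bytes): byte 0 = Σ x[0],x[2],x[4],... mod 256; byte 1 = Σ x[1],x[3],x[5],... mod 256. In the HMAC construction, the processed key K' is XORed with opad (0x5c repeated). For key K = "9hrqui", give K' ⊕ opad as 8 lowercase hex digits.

Key "9hrqui" = 39 68 72 71 75 69 is 6 bytes > B = 4, so hash it first: H(key) = 20 42, then zero-pad to 4 bytes: K' = 20 42 00 00.
XOR each byte with 0x5c: 20⊕5c=7c, 42⊕5c=1e, 00⊕5c=5c, 00⊕5c=5c.

7c1e5c5c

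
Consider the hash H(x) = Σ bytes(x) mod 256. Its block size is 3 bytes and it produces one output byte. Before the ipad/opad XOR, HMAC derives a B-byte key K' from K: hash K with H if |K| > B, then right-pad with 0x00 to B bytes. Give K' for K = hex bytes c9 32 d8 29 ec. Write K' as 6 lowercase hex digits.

|K| = 5 > B = 3, so first hash the key.
H(K): sum = 201+50+216+41+236 = 744; mod 256 = 232 → e8.
Zero-pad H(K) = e8 to 3 bytes: K' = e8 00 00.

e80000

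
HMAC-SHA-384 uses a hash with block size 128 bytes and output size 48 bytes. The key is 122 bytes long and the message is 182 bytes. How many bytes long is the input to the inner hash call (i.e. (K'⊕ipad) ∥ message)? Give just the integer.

Key is 122 ≤ 128 bytes, zero-padded: |K'| = 128.
Inner input = (K'⊕ipad) ∥ m → 128 + 182 = 310 bytes.

310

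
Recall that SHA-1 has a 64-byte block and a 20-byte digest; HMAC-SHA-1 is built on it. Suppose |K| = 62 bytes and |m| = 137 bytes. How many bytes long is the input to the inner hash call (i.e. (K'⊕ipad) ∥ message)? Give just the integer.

Key is 62 ≤ 64 bytes, zero-padded: |K'| = 64.
Inner input = (K'⊕ipad) ∥ m → 64 + 137 = 201 bytes.

201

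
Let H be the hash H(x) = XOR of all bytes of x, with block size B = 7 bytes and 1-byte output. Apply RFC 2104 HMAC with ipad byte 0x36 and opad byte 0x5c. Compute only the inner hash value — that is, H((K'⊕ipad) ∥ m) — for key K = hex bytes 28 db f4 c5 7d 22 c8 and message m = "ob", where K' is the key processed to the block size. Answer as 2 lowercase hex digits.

Key hex bytes 28 db f4 c5 7d 22 c8 is exactly B = 7 bytes: K' = 28 db f4 c5 7d 22 c8.
K' ⊕ ipad = 1e ed c2 f3 4b 14 fe.
Inner input = 1e ed c2 f3 4b 14 fe ∥ 6f 62.
Inner hash: XOR 1e⊕ed⊕c2⊕f3⊕4b⊕14⊕fe⊕6f⊕62 = 6e.

6e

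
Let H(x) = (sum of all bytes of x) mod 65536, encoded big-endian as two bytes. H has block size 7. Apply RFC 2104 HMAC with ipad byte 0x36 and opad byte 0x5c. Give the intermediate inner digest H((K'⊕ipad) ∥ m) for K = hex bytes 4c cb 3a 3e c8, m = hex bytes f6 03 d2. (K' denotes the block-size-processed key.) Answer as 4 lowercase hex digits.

04c0

Key hex bytes 4c cb 3a 3e c8 is 5 bytes ≤ B = 7; zero-pad to 7 bytes: K' = 4c cb 3a 3e c8 00 00.
K' ⊕ ipad = 7a fd 0c 08 fe 36 36.
Inner input = 7a fd 0c 08 fe 36 36 ∥ f6 03 d2.
Inner hash: sum = 122+253+12+8+254+54+54+246+3+210 = 1216 → 04 c0.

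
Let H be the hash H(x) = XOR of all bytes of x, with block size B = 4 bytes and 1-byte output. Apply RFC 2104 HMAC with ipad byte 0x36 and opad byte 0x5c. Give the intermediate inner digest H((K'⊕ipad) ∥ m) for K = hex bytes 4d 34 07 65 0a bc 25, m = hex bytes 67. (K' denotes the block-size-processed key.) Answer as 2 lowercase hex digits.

Key hex bytes 4d 34 07 65 0a bc 25 is 7 bytes > B = 4, so hash it first: H(key) = 88, then zero-pad to 4 bytes: K' = 88 00 00 00.
K' ⊕ ipad = be 36 36 36.
Inner input = be 36 36 36 ∥ 67.
Inner hash: XOR be⊕36⊕36⊕36⊕67 = ef.

ef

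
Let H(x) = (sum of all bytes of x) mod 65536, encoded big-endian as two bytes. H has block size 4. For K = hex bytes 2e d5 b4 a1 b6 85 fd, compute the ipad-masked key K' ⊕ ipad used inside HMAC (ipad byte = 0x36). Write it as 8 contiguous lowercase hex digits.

32a63636

Key hex bytes 2e d5 b4 a1 b6 85 fd is 7 bytes > B = 4, so hash it first: H(key) = 04 90, then zero-pad to 4 bytes: K' = 04 90 00 00.
XOR each byte with 0x36: 04⊕36=32, 90⊕36=a6, 00⊕36=36, 00⊕36=36.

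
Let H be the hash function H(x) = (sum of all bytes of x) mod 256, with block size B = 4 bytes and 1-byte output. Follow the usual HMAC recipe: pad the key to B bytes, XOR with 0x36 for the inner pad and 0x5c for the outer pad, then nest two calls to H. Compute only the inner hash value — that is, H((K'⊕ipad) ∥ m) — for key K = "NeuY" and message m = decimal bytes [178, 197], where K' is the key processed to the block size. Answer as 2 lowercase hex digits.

Key "NeuY" = 4e 65 75 59 is exactly B = 4 bytes: K' = 4e 65 75 59.
K' ⊕ ipad = 78 53 43 6f.
Inner input = 78 53 43 6f ∥ b2 c5.
Inner hash: sum = 120+83+67+111+178+197 = 756; mod 256 = 244 → f4.

f4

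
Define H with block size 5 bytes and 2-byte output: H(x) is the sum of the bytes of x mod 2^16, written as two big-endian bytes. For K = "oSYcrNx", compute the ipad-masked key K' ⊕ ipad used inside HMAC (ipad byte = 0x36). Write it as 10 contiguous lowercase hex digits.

Key "oSYcrNx" = 6f 53 59 63 72 4e 78 is 7 bytes > B = 5, so hash it first: H(key) = 02 b6, then zero-pad to 5 bytes: K' = 02 b6 00 00 00.
XOR each byte with 0x36: 02⊕36=34, b6⊕36=80, 00⊕36=36, 00⊕36=36, 00⊕36=36.

3480363636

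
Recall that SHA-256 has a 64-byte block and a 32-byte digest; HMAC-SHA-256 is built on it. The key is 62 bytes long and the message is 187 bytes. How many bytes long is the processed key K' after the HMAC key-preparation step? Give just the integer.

64

Key is 62 ≤ 64 bytes, zero-padded: |K'| = 64.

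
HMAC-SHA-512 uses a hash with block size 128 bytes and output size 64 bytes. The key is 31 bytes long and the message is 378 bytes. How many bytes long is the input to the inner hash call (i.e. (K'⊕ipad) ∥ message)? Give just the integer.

506

Key is 31 ≤ 128 bytes, zero-padded: |K'| = 128.
Inner input = (K'⊕ipad) ∥ m → 128 + 378 = 506 bytes.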